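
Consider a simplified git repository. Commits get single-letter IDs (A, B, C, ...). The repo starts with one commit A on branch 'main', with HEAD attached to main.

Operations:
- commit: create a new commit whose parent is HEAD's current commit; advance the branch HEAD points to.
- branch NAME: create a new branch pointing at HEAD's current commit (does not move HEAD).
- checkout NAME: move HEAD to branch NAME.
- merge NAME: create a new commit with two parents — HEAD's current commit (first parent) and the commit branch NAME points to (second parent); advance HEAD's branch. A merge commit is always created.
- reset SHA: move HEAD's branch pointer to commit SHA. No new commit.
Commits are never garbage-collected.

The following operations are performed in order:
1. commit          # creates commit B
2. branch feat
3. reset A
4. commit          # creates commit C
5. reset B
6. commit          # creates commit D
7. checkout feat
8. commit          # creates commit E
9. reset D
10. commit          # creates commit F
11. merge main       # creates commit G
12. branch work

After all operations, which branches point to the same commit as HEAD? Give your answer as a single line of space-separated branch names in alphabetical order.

After op 1 (commit): HEAD=main@B [main=B]
After op 2 (branch): HEAD=main@B [feat=B main=B]
After op 3 (reset): HEAD=main@A [feat=B main=A]
After op 4 (commit): HEAD=main@C [feat=B main=C]
After op 5 (reset): HEAD=main@B [feat=B main=B]
After op 6 (commit): HEAD=main@D [feat=B main=D]
After op 7 (checkout): HEAD=feat@B [feat=B main=D]
After op 8 (commit): HEAD=feat@E [feat=E main=D]
After op 9 (reset): HEAD=feat@D [feat=D main=D]
After op 10 (commit): HEAD=feat@F [feat=F main=D]
After op 11 (merge): HEAD=feat@G [feat=G main=D]
After op 12 (branch): HEAD=feat@G [feat=G main=D work=G]

Answer: feat work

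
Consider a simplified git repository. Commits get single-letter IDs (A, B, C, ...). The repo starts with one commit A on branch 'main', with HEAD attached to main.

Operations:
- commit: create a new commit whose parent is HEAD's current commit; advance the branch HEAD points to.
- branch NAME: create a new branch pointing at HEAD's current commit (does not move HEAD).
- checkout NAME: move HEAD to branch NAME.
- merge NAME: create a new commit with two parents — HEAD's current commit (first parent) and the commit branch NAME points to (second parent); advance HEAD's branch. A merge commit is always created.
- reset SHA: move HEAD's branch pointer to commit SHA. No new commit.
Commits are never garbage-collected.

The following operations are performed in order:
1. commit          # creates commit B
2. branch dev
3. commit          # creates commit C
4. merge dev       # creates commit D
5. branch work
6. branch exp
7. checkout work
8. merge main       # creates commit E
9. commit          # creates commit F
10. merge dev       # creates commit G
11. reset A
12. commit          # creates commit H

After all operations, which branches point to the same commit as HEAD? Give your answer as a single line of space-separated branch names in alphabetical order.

Answer: work

Derivation:
After op 1 (commit): HEAD=main@B [main=B]
After op 2 (branch): HEAD=main@B [dev=B main=B]
After op 3 (commit): HEAD=main@C [dev=B main=C]
After op 4 (merge): HEAD=main@D [dev=B main=D]
After op 5 (branch): HEAD=main@D [dev=B main=D work=D]
After op 6 (branch): HEAD=main@D [dev=B exp=D main=D work=D]
After op 7 (checkout): HEAD=work@D [dev=B exp=D main=D work=D]
After op 8 (merge): HEAD=work@E [dev=B exp=D main=D work=E]
After op 9 (commit): HEAD=work@F [dev=B exp=D main=D work=F]
After op 10 (merge): HEAD=work@G [dev=B exp=D main=D work=G]
After op 11 (reset): HEAD=work@A [dev=B exp=D main=D work=A]
After op 12 (commit): HEAD=work@H [dev=B exp=D main=D work=H]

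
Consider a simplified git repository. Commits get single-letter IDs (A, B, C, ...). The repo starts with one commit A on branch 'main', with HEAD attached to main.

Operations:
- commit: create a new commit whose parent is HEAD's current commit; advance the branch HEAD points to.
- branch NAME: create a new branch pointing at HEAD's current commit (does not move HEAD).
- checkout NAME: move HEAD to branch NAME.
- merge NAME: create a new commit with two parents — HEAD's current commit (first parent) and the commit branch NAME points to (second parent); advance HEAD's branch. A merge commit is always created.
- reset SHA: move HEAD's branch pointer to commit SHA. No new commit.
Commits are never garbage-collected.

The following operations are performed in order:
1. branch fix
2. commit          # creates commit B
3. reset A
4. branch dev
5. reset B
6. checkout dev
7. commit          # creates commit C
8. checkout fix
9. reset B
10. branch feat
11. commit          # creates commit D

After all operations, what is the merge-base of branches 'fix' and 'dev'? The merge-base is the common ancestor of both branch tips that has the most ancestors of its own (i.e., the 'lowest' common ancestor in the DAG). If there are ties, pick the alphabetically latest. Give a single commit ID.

Answer: A

Derivation:
After op 1 (branch): HEAD=main@A [fix=A main=A]
After op 2 (commit): HEAD=main@B [fix=A main=B]
After op 3 (reset): HEAD=main@A [fix=A main=A]
After op 4 (branch): HEAD=main@A [dev=A fix=A main=A]
After op 5 (reset): HEAD=main@B [dev=A fix=A main=B]
After op 6 (checkout): HEAD=dev@A [dev=A fix=A main=B]
After op 7 (commit): HEAD=dev@C [dev=C fix=A main=B]
After op 8 (checkout): HEAD=fix@A [dev=C fix=A main=B]
After op 9 (reset): HEAD=fix@B [dev=C fix=B main=B]
After op 10 (branch): HEAD=fix@B [dev=C feat=B fix=B main=B]
After op 11 (commit): HEAD=fix@D [dev=C feat=B fix=D main=B]
ancestors(fix=D): ['A', 'B', 'D']
ancestors(dev=C): ['A', 'C']
common: ['A']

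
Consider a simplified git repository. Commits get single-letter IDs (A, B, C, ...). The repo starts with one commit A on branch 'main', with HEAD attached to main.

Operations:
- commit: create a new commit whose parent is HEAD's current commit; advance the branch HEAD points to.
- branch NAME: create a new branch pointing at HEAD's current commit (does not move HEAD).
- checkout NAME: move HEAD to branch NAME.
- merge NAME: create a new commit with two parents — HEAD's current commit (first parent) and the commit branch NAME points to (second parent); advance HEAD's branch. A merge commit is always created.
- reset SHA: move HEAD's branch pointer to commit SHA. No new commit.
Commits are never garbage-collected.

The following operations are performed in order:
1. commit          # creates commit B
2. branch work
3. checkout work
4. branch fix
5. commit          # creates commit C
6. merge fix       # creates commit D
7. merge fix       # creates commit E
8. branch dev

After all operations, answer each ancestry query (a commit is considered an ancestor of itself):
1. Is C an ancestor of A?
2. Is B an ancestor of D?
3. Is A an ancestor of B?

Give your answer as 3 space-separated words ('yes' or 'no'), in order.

Answer: no yes yes

Derivation:
After op 1 (commit): HEAD=main@B [main=B]
After op 2 (branch): HEAD=main@B [main=B work=B]
After op 3 (checkout): HEAD=work@B [main=B work=B]
After op 4 (branch): HEAD=work@B [fix=B main=B work=B]
After op 5 (commit): HEAD=work@C [fix=B main=B work=C]
After op 6 (merge): HEAD=work@D [fix=B main=B work=D]
After op 7 (merge): HEAD=work@E [fix=B main=B work=E]
After op 8 (branch): HEAD=work@E [dev=E fix=B main=B work=E]
ancestors(A) = {A}; C in? no
ancestors(D) = {A,B,C,D}; B in? yes
ancestors(B) = {A,B}; A in? yes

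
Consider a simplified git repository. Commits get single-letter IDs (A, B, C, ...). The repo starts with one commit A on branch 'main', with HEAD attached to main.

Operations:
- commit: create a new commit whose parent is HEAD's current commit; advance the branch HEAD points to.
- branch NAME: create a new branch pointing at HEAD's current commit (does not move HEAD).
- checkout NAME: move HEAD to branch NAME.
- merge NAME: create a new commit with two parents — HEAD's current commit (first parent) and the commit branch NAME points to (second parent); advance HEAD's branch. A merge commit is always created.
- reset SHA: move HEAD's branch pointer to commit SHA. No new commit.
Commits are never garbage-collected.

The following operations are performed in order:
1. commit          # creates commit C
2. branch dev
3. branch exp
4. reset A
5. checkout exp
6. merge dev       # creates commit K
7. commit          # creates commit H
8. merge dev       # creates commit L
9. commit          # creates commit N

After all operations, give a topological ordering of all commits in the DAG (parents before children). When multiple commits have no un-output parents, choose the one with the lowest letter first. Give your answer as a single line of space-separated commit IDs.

After op 1 (commit): HEAD=main@C [main=C]
After op 2 (branch): HEAD=main@C [dev=C main=C]
After op 3 (branch): HEAD=main@C [dev=C exp=C main=C]
After op 4 (reset): HEAD=main@A [dev=C exp=C main=A]
After op 5 (checkout): HEAD=exp@C [dev=C exp=C main=A]
After op 6 (merge): HEAD=exp@K [dev=C exp=K main=A]
After op 7 (commit): HEAD=exp@H [dev=C exp=H main=A]
After op 8 (merge): HEAD=exp@L [dev=C exp=L main=A]
After op 9 (commit): HEAD=exp@N [dev=C exp=N main=A]
commit A: parents=[]
commit C: parents=['A']
commit H: parents=['K']
commit K: parents=['C', 'C']
commit L: parents=['H', 'C']
commit N: parents=['L']

Answer: A C K H L N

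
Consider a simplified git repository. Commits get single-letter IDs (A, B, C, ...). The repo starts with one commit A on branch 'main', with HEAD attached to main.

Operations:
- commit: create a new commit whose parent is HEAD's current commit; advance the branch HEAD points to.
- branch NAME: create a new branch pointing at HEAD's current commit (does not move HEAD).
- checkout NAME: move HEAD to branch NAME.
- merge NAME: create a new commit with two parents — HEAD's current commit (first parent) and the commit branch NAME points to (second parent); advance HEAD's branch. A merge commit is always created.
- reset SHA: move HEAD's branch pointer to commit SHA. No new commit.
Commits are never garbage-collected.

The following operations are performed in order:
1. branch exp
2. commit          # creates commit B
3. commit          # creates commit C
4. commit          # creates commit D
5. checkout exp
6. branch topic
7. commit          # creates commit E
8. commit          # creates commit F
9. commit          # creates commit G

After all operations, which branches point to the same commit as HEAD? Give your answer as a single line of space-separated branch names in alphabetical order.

After op 1 (branch): HEAD=main@A [exp=A main=A]
After op 2 (commit): HEAD=main@B [exp=A main=B]
After op 3 (commit): HEAD=main@C [exp=A main=C]
After op 4 (commit): HEAD=main@D [exp=A main=D]
After op 5 (checkout): HEAD=exp@A [exp=A main=D]
After op 6 (branch): HEAD=exp@A [exp=A main=D topic=A]
After op 7 (commit): HEAD=exp@E [exp=E main=D topic=A]
After op 8 (commit): HEAD=exp@F [exp=F main=D topic=A]
After op 9 (commit): HEAD=exp@G [exp=G main=D topic=A]

Answer: exp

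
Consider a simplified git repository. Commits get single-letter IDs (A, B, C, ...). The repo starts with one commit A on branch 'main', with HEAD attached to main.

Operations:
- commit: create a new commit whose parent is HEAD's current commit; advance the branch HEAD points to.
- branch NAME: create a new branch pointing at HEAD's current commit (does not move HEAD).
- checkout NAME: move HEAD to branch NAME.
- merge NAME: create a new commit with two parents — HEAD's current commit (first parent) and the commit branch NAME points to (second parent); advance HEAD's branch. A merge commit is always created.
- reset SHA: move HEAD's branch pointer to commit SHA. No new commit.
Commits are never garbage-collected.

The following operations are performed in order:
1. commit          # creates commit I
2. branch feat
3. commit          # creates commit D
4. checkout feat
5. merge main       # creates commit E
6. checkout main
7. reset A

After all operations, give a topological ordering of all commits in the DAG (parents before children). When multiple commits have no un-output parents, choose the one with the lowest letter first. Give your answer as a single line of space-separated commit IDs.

After op 1 (commit): HEAD=main@I [main=I]
After op 2 (branch): HEAD=main@I [feat=I main=I]
After op 3 (commit): HEAD=main@D [feat=I main=D]
After op 4 (checkout): HEAD=feat@I [feat=I main=D]
After op 5 (merge): HEAD=feat@E [feat=E main=D]
After op 6 (checkout): HEAD=main@D [feat=E main=D]
After op 7 (reset): HEAD=main@A [feat=E main=A]
commit A: parents=[]
commit D: parents=['I']
commit E: parents=['I', 'D']
commit I: parents=['A']

Answer: A I D E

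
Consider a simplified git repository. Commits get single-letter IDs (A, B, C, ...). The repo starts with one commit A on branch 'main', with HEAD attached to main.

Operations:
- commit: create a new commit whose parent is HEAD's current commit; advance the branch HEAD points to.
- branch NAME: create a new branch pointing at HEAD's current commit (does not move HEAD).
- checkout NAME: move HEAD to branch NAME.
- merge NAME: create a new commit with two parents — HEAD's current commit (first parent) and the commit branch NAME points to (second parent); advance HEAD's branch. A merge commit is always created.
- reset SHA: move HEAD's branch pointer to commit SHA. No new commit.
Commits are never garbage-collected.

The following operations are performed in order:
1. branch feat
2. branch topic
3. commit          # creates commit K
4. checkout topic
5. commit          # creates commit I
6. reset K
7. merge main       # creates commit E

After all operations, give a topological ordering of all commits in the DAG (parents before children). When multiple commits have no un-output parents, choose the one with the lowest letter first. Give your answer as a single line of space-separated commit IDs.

Answer: A I K E

Derivation:
After op 1 (branch): HEAD=main@A [feat=A main=A]
After op 2 (branch): HEAD=main@A [feat=A main=A topic=A]
After op 3 (commit): HEAD=main@K [feat=A main=K topic=A]
After op 4 (checkout): HEAD=topic@A [feat=A main=K topic=A]
After op 5 (commit): HEAD=topic@I [feat=A main=K topic=I]
After op 6 (reset): HEAD=topic@K [feat=A main=K topic=K]
After op 7 (merge): HEAD=topic@E [feat=A main=K topic=E]
commit A: parents=[]
commit E: parents=['K', 'K']
commit I: parents=['A']
commit K: parents=['A']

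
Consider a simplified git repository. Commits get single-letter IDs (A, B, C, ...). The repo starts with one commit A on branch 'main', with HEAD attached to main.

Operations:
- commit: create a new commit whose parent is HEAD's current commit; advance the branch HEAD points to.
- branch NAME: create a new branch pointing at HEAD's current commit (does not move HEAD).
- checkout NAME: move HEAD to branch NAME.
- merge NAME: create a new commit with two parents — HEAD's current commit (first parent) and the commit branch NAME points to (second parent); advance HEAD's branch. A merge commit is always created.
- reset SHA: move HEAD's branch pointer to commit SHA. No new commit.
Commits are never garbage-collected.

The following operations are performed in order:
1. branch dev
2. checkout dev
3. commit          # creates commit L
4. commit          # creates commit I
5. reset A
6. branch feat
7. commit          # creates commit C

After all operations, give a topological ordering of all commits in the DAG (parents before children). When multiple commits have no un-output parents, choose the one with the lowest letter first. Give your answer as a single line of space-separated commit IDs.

Answer: A C L I

Derivation:
After op 1 (branch): HEAD=main@A [dev=A main=A]
After op 2 (checkout): HEAD=dev@A [dev=A main=A]
After op 3 (commit): HEAD=dev@L [dev=L main=A]
After op 4 (commit): HEAD=dev@I [dev=I main=A]
After op 5 (reset): HEAD=dev@A [dev=A main=A]
After op 6 (branch): HEAD=dev@A [dev=A feat=A main=A]
After op 7 (commit): HEAD=dev@C [dev=C feat=A main=A]
commit A: parents=[]
commit C: parents=['A']
commit I: parents=['L']
commit L: parents=['A']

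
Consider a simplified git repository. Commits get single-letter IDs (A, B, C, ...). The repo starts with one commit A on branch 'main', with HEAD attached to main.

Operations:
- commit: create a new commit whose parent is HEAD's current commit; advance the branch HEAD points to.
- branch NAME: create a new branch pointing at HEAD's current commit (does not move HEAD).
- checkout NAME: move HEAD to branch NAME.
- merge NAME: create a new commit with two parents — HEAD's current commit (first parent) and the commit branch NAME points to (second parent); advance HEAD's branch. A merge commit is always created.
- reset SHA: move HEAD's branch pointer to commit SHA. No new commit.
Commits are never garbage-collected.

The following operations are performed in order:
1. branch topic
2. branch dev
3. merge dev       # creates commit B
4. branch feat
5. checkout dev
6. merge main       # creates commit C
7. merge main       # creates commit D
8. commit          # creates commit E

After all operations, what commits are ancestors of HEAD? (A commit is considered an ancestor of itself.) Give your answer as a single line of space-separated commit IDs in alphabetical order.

After op 1 (branch): HEAD=main@A [main=A topic=A]
After op 2 (branch): HEAD=main@A [dev=A main=A topic=A]
After op 3 (merge): HEAD=main@B [dev=A main=B topic=A]
After op 4 (branch): HEAD=main@B [dev=A feat=B main=B topic=A]
After op 5 (checkout): HEAD=dev@A [dev=A feat=B main=B topic=A]
After op 6 (merge): HEAD=dev@C [dev=C feat=B main=B topic=A]
After op 7 (merge): HEAD=dev@D [dev=D feat=B main=B topic=A]
After op 8 (commit): HEAD=dev@E [dev=E feat=B main=B topic=A]

Answer: A B C D E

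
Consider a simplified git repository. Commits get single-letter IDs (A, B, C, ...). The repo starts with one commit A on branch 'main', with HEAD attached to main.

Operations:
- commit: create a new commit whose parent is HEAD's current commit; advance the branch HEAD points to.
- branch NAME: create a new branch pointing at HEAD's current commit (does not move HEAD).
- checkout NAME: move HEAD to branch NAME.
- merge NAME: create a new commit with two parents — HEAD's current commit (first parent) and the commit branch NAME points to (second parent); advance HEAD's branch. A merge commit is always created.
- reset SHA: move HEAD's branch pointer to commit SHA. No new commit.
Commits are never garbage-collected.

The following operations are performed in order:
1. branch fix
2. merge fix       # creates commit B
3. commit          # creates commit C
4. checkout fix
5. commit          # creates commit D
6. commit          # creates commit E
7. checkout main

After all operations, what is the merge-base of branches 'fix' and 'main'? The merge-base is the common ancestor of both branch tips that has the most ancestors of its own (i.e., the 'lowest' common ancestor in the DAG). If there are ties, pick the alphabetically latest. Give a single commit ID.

After op 1 (branch): HEAD=main@A [fix=A main=A]
After op 2 (merge): HEAD=main@B [fix=A main=B]
After op 3 (commit): HEAD=main@C [fix=A main=C]
After op 4 (checkout): HEAD=fix@A [fix=A main=C]
After op 5 (commit): HEAD=fix@D [fix=D main=C]
After op 6 (commit): HEAD=fix@E [fix=E main=C]
After op 7 (checkout): HEAD=main@C [fix=E main=C]
ancestors(fix=E): ['A', 'D', 'E']
ancestors(main=C): ['A', 'B', 'C']
common: ['A']

Answer: A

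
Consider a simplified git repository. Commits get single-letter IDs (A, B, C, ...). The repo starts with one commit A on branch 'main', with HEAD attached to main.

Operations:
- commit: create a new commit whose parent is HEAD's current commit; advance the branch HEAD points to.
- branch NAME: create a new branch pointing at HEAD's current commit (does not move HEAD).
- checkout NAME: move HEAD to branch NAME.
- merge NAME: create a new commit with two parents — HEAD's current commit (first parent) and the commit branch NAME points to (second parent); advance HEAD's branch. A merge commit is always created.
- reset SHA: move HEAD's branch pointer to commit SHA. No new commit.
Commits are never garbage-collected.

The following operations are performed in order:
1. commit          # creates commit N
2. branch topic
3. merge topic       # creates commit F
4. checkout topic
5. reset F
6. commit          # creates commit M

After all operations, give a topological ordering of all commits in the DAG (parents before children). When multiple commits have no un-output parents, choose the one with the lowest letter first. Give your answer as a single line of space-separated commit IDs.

After op 1 (commit): HEAD=main@N [main=N]
After op 2 (branch): HEAD=main@N [main=N topic=N]
After op 3 (merge): HEAD=main@F [main=F topic=N]
After op 4 (checkout): HEAD=topic@N [main=F topic=N]
After op 5 (reset): HEAD=topic@F [main=F topic=F]
After op 6 (commit): HEAD=topic@M [main=F topic=M]
commit A: parents=[]
commit F: parents=['N', 'N']
commit M: parents=['F']
commit N: parents=['A']

Answer: A N F M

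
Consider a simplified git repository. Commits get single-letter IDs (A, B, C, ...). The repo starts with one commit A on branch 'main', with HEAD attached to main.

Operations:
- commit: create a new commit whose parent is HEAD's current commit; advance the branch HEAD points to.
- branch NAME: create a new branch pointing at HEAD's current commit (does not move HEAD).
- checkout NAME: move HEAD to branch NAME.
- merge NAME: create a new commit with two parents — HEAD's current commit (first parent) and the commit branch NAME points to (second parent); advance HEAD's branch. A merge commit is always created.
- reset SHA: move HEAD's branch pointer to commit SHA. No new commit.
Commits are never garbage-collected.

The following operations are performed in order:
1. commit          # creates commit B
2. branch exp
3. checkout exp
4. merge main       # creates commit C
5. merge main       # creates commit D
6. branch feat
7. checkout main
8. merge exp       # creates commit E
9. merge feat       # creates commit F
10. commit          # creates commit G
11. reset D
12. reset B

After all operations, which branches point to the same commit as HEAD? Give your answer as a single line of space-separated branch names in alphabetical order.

Answer: main

Derivation:
After op 1 (commit): HEAD=main@B [main=B]
After op 2 (branch): HEAD=main@B [exp=B main=B]
After op 3 (checkout): HEAD=exp@B [exp=B main=B]
After op 4 (merge): HEAD=exp@C [exp=C main=B]
After op 5 (merge): HEAD=exp@D [exp=D main=B]
After op 6 (branch): HEAD=exp@D [exp=D feat=D main=B]
After op 7 (checkout): HEAD=main@B [exp=D feat=D main=B]
After op 8 (merge): HEAD=main@E [exp=D feat=D main=E]
After op 9 (merge): HEAD=main@F [exp=D feat=D main=F]
After op 10 (commit): HEAD=main@G [exp=D feat=D main=G]
After op 11 (reset): HEAD=main@D [exp=D feat=D main=D]
After op 12 (reset): HEAD=main@B [exp=D feat=D main=B]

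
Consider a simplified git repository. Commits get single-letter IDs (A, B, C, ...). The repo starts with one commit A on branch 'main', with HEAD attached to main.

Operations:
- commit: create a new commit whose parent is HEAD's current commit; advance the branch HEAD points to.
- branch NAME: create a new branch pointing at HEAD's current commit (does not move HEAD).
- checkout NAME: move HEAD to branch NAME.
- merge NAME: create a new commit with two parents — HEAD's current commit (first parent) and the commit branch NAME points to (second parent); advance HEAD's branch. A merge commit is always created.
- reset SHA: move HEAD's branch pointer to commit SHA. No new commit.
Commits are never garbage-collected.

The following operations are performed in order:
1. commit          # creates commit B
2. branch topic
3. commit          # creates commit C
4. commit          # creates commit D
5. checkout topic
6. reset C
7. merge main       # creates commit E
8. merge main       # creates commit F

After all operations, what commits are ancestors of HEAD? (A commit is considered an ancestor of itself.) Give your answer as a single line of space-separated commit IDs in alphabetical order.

Answer: A B C D E F

Derivation:
After op 1 (commit): HEAD=main@B [main=B]
After op 2 (branch): HEAD=main@B [main=B topic=B]
After op 3 (commit): HEAD=main@C [main=C topic=B]
After op 4 (commit): HEAD=main@D [main=D topic=B]
After op 5 (checkout): HEAD=topic@B [main=D topic=B]
After op 6 (reset): HEAD=topic@C [main=D topic=C]
After op 7 (merge): HEAD=topic@E [main=D topic=E]
After op 8 (merge): HEAD=topic@F [main=D topic=F]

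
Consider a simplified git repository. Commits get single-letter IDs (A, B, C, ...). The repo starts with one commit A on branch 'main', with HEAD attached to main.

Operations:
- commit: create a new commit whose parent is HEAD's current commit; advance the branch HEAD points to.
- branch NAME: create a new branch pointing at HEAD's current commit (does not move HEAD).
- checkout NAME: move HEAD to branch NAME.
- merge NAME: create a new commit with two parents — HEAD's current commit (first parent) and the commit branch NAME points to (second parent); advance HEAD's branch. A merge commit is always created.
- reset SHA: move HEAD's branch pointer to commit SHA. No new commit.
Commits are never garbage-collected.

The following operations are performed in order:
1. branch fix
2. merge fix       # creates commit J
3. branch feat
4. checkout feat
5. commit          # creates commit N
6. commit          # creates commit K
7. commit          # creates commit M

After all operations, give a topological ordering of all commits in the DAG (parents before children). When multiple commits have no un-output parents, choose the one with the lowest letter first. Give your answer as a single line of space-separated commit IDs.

After op 1 (branch): HEAD=main@A [fix=A main=A]
After op 2 (merge): HEAD=main@J [fix=A main=J]
After op 3 (branch): HEAD=main@J [feat=J fix=A main=J]
After op 4 (checkout): HEAD=feat@J [feat=J fix=A main=J]
After op 5 (commit): HEAD=feat@N [feat=N fix=A main=J]
After op 6 (commit): HEAD=feat@K [feat=K fix=A main=J]
After op 7 (commit): HEAD=feat@M [feat=M fix=A main=J]
commit A: parents=[]
commit J: parents=['A', 'A']
commit K: parents=['N']
commit M: parents=['K']
commit N: parents=['J']

Answer: A J N K M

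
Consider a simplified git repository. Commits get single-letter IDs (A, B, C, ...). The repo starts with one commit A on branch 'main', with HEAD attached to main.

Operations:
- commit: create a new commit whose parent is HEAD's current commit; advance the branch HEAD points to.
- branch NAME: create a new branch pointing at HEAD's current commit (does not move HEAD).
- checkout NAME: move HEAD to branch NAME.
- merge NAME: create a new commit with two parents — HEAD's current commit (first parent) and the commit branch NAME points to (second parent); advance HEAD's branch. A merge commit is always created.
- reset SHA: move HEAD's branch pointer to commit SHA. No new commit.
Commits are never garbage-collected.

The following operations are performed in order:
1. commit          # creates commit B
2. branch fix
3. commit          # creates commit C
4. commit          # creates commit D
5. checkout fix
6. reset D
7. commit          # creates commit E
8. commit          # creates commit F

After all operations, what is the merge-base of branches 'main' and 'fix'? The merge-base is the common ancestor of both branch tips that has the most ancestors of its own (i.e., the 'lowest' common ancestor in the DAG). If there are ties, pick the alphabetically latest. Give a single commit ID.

Answer: D

Derivation:
After op 1 (commit): HEAD=main@B [main=B]
After op 2 (branch): HEAD=main@B [fix=B main=B]
After op 3 (commit): HEAD=main@C [fix=B main=C]
After op 4 (commit): HEAD=main@D [fix=B main=D]
After op 5 (checkout): HEAD=fix@B [fix=B main=D]
After op 6 (reset): HEAD=fix@D [fix=D main=D]
After op 7 (commit): HEAD=fix@E [fix=E main=D]
After op 8 (commit): HEAD=fix@F [fix=F main=D]
ancestors(main=D): ['A', 'B', 'C', 'D']
ancestors(fix=F): ['A', 'B', 'C', 'D', 'E', 'F']
common: ['A', 'B', 'C', 'D']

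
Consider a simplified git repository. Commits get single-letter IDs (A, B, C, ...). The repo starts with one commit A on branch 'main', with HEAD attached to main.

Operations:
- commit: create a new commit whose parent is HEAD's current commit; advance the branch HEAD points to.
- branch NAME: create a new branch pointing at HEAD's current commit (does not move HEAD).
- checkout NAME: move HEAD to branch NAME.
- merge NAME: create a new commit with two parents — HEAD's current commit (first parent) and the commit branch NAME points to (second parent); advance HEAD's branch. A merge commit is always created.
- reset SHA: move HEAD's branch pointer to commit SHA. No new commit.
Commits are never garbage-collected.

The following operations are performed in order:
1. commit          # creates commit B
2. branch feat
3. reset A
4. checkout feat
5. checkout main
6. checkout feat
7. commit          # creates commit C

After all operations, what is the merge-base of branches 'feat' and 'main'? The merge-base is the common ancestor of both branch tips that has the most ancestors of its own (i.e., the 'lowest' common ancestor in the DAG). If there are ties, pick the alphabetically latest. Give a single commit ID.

After op 1 (commit): HEAD=main@B [main=B]
After op 2 (branch): HEAD=main@B [feat=B main=B]
After op 3 (reset): HEAD=main@A [feat=B main=A]
After op 4 (checkout): HEAD=feat@B [feat=B main=A]
After op 5 (checkout): HEAD=main@A [feat=B main=A]
After op 6 (checkout): HEAD=feat@B [feat=B main=A]
After op 7 (commit): HEAD=feat@C [feat=C main=A]
ancestors(feat=C): ['A', 'B', 'C']
ancestors(main=A): ['A']
common: ['A']

Answer: A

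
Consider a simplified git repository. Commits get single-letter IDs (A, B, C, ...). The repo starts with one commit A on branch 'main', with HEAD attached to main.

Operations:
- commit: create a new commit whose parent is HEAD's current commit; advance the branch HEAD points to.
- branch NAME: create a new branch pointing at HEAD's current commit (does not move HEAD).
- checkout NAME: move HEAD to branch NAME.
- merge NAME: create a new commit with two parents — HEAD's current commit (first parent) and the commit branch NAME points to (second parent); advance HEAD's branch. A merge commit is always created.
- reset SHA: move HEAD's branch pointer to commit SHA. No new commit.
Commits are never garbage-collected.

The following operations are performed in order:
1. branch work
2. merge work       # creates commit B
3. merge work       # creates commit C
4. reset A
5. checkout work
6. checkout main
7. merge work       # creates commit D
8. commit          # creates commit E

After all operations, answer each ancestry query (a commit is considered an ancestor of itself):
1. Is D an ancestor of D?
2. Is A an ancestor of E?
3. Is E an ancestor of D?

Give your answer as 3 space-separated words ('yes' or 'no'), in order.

Answer: yes yes no

Derivation:
After op 1 (branch): HEAD=main@A [main=A work=A]
After op 2 (merge): HEAD=main@B [main=B work=A]
After op 3 (merge): HEAD=main@C [main=C work=A]
After op 4 (reset): HEAD=main@A [main=A work=A]
After op 5 (checkout): HEAD=work@A [main=A work=A]
After op 6 (checkout): HEAD=main@A [main=A work=A]
After op 7 (merge): HEAD=main@D [main=D work=A]
After op 8 (commit): HEAD=main@E [main=E work=A]
ancestors(D) = {A,D}; D in? yes
ancestors(E) = {A,D,E}; A in? yes
ancestors(D) = {A,D}; E in? no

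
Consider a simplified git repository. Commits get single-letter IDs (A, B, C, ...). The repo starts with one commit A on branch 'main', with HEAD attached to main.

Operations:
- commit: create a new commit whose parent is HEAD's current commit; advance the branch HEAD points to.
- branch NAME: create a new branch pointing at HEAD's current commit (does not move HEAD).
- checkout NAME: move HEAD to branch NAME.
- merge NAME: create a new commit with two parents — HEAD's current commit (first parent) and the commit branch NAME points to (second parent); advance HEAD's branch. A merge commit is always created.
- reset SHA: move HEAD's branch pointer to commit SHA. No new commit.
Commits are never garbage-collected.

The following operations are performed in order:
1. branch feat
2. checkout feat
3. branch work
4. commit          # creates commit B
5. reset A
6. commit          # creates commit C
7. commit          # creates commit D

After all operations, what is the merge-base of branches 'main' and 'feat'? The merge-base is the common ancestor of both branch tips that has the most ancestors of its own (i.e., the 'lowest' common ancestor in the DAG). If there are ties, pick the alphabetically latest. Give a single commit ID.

After op 1 (branch): HEAD=main@A [feat=A main=A]
After op 2 (checkout): HEAD=feat@A [feat=A main=A]
After op 3 (branch): HEAD=feat@A [feat=A main=A work=A]
After op 4 (commit): HEAD=feat@B [feat=B main=A work=A]
After op 5 (reset): HEAD=feat@A [feat=A main=A work=A]
After op 6 (commit): HEAD=feat@C [feat=C main=A work=A]
After op 7 (commit): HEAD=feat@D [feat=D main=A work=A]
ancestors(main=A): ['A']
ancestors(feat=D): ['A', 'C', 'D']
common: ['A']

Answer: A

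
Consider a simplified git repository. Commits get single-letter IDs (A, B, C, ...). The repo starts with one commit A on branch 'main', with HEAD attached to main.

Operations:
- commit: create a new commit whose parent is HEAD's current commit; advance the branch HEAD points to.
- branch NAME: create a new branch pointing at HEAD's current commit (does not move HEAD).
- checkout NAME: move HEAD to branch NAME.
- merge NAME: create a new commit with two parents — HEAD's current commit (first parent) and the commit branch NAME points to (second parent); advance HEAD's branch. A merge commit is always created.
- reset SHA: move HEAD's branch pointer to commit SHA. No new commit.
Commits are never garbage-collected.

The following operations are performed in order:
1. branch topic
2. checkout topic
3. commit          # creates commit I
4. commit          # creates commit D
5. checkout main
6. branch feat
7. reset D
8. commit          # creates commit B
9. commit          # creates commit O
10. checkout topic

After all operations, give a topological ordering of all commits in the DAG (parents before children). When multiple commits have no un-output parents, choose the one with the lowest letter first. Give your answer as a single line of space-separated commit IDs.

Answer: A I D B O

Derivation:
After op 1 (branch): HEAD=main@A [main=A topic=A]
After op 2 (checkout): HEAD=topic@A [main=A topic=A]
After op 3 (commit): HEAD=topic@I [main=A topic=I]
After op 4 (commit): HEAD=topic@D [main=A topic=D]
After op 5 (checkout): HEAD=main@A [main=A topic=D]
After op 6 (branch): HEAD=main@A [feat=A main=A topic=D]
After op 7 (reset): HEAD=main@D [feat=A main=D topic=D]
After op 8 (commit): HEAD=main@B [feat=A main=B topic=D]
After op 9 (commit): HEAD=main@O [feat=A main=O topic=D]
After op 10 (checkout): HEAD=topic@D [feat=A main=O topic=D]
commit A: parents=[]
commit B: parents=['D']
commit D: parents=['I']
commit I: parents=['A']
commit O: parents=['B']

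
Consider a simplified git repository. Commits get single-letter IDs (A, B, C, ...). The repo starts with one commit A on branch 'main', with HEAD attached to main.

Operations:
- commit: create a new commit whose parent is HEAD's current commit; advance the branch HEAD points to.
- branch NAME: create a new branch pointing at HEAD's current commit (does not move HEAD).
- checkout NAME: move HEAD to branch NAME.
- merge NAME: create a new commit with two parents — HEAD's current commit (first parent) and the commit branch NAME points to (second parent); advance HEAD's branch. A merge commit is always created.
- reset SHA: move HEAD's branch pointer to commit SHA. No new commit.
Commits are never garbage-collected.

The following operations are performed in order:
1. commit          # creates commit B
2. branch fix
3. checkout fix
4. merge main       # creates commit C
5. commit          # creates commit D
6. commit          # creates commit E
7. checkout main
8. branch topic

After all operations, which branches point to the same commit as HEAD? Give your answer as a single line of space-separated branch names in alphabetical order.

After op 1 (commit): HEAD=main@B [main=B]
After op 2 (branch): HEAD=main@B [fix=B main=B]
After op 3 (checkout): HEAD=fix@B [fix=B main=B]
After op 4 (merge): HEAD=fix@C [fix=C main=B]
After op 5 (commit): HEAD=fix@D [fix=D main=B]
After op 6 (commit): HEAD=fix@E [fix=E main=B]
After op 7 (checkout): HEAD=main@B [fix=E main=B]
After op 8 (branch): HEAD=main@B [fix=E main=B topic=B]

Answer: main topic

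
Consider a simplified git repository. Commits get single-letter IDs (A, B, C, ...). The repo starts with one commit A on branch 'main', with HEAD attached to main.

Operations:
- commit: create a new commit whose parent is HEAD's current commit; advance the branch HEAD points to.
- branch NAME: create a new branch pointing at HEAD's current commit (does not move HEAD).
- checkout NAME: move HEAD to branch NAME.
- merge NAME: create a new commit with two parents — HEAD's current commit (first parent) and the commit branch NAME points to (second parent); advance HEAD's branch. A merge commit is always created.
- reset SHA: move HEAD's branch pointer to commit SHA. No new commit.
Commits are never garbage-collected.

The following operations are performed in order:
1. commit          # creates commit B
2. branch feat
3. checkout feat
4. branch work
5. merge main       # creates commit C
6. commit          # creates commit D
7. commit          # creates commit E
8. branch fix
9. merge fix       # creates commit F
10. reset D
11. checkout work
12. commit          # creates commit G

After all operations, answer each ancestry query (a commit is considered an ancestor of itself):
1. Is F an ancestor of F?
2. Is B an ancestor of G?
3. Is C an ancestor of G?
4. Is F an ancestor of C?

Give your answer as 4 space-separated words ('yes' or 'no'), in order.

After op 1 (commit): HEAD=main@B [main=B]
After op 2 (branch): HEAD=main@B [feat=B main=B]
After op 3 (checkout): HEAD=feat@B [feat=B main=B]
After op 4 (branch): HEAD=feat@B [feat=B main=B work=B]
After op 5 (merge): HEAD=feat@C [feat=C main=B work=B]
After op 6 (commit): HEAD=feat@D [feat=D main=B work=B]
After op 7 (commit): HEAD=feat@E [feat=E main=B work=B]
After op 8 (branch): HEAD=feat@E [feat=E fix=E main=B work=B]
After op 9 (merge): HEAD=feat@F [feat=F fix=E main=B work=B]
After op 10 (reset): HEAD=feat@D [feat=D fix=E main=B work=B]
After op 11 (checkout): HEAD=work@B [feat=D fix=E main=B work=B]
After op 12 (commit): HEAD=work@G [feat=D fix=E main=B work=G]
ancestors(F) = {A,B,C,D,E,F}; F in? yes
ancestors(G) = {A,B,G}; B in? yes
ancestors(G) = {A,B,G}; C in? no
ancestors(C) = {A,B,C}; F in? no

Answer: yes yes no no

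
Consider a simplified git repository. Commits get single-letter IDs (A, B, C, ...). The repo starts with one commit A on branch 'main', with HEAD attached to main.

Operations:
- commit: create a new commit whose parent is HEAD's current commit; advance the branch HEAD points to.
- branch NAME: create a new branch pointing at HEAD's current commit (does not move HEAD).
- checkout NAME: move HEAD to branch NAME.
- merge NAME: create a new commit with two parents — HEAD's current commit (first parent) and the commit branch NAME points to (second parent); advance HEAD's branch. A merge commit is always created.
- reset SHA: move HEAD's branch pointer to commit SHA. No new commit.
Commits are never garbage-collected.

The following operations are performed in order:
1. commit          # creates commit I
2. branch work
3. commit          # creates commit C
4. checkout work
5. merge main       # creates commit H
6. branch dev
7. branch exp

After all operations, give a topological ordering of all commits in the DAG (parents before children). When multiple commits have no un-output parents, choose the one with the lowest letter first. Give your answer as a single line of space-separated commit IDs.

After op 1 (commit): HEAD=main@I [main=I]
After op 2 (branch): HEAD=main@I [main=I work=I]
After op 3 (commit): HEAD=main@C [main=C work=I]
After op 4 (checkout): HEAD=work@I [main=C work=I]
After op 5 (merge): HEAD=work@H [main=C work=H]
After op 6 (branch): HEAD=work@H [dev=H main=C work=H]
After op 7 (branch): HEAD=work@H [dev=H exp=H main=C work=H]
commit A: parents=[]
commit C: parents=['I']
commit H: parents=['I', 'C']
commit I: parents=['A']

Answer: A I C H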